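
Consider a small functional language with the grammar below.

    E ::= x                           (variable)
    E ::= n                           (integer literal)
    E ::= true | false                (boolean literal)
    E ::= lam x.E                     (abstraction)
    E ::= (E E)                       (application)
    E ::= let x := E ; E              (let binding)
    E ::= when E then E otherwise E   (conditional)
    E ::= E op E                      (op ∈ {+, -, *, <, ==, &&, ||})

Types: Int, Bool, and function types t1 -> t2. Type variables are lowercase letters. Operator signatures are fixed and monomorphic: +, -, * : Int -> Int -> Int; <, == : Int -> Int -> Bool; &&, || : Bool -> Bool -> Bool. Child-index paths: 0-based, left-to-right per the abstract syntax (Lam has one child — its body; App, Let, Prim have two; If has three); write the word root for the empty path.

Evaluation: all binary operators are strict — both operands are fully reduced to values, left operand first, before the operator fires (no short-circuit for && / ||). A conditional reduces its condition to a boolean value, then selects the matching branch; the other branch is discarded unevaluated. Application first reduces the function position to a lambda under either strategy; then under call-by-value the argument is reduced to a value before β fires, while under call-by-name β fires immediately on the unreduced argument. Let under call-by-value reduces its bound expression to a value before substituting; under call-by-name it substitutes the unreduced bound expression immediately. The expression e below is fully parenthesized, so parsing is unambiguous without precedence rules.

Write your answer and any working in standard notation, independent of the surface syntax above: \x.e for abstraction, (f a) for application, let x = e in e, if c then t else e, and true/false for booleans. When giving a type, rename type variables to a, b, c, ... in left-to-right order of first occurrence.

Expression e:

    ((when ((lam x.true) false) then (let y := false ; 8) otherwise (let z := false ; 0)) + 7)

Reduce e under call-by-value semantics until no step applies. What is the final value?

Answer: 15

Trace:
step 0: ((if ((\x.true) false) then (let y = false in 8) else (let z = false in 0)) + 7)
step 1: [beta@0.0] ((if true then (let y = false in 8) else (let z = false in 0)) + 7)
step 2: [if@0] ((let y = false in 8) + 7)
step 3: [let@0] (8 + 7)
step 4: [delta@root] 15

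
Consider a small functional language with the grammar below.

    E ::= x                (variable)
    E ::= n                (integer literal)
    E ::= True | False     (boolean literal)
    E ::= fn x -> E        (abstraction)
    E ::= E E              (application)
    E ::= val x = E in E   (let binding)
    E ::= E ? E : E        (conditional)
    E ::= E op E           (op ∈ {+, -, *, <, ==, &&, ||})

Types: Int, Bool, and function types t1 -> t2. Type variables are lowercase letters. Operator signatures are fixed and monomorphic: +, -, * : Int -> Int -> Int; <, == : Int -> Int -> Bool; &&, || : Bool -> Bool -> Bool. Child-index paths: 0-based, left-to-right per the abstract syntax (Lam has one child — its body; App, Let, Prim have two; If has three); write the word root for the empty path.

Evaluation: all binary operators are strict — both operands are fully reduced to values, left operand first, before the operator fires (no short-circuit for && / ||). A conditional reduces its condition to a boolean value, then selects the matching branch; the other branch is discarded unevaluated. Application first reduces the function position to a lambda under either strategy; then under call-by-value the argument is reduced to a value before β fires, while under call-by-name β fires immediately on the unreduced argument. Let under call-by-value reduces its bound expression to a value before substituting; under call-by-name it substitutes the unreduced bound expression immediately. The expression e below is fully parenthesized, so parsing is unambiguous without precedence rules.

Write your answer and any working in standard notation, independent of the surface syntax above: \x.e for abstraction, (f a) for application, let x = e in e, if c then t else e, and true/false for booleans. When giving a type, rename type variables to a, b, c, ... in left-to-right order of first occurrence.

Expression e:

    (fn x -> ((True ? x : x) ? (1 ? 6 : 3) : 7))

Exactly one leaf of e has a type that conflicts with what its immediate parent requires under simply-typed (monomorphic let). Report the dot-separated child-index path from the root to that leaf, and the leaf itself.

Answer: 0.1.0 : 1

Working:
  unify Bool ~ Bool
x : a
x : a
  unify a ~ a
  unify a ~ Bool
  unify Int ~ Bool
  FAIL: mismatch Int ~ Bool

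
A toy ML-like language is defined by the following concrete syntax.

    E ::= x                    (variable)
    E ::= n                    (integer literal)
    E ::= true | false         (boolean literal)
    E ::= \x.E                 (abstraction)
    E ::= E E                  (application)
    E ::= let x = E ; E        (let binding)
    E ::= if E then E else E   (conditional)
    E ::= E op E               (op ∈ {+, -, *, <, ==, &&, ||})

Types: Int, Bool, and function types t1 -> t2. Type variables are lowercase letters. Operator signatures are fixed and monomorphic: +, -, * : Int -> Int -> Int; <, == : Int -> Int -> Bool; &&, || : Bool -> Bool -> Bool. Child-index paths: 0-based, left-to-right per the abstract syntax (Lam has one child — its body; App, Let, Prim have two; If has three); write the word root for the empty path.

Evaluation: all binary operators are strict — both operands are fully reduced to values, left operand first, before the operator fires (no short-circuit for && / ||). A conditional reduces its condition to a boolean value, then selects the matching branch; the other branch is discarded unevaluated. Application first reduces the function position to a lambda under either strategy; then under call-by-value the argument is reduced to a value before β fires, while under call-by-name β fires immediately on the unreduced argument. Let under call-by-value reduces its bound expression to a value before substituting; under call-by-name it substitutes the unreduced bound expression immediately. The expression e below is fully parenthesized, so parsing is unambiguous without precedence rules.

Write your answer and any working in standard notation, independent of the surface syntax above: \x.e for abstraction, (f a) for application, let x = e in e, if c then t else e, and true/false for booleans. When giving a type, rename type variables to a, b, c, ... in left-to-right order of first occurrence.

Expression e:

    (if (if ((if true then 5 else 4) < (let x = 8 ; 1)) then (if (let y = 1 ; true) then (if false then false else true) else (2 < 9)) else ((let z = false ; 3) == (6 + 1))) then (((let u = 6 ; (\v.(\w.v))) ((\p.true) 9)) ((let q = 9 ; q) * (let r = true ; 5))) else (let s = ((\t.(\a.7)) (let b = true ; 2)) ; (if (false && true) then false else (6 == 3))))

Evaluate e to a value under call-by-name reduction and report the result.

Answer: false

Derivation:
step 0: (if (if ((if true then 5 else 4) < (let x = 8 in 1)) then (if (let y = 1 in true) then (if false then false else true) else (2 < 9)) else ((let z = false in 3) == (6 + 1))) then (((let u = 6 in (\v.(\w.v))) ((\p.true) 9)) ((let q = 9 in q) * (let r = true in 5))) else (let s = ((\t.(\a.7)) (let b = true in 2)) in (if (false && true) then false else (6 == 3))))
step 1: [if@0.0.0] (if (if (5 < (let x = 8 in 1)) then (if (let y = 1 in true) then (if false then false else true) else (2 < 9)) else ((let z = false in 3) == (6 + 1))) then (((let u = 6 in (\v.(\w.v))) ((\p.true) 9)) ((let q = 9 in q) * (let r = true in 5))) else (let s = ((\t.(\a.7)) (let b = true in 2)) in (if (false && true) then false else (6 == 3))))
step 2: [let@0.0.1] (if (if (5 < 1) then (if (let y = 1 in true) then (if false then false else true) else (2 < 9)) else ((let z = false in 3) == (6 + 1))) then (((let u = 6 in (\v.(\w.v))) ((\p.true) 9)) ((let q = 9 in q) * (let r = true in 5))) else (let s = ((\t.(\a.7)) (let b = true in 2)) in (if (false && true) then false else (6 == 3))))
step 3: [delta@0.0] (if (if false then (if (let y = 1 in true) then (if false then false else true) else (2 < 9)) else ((let z = false in 3) == (6 + 1))) then (((let u = 6 in (\v.(\w.v))) ((\p.true) 9)) ((let q = 9 in q) * (let r = true in 5))) else (let s = ((\t.(\a.7)) (let b = true in 2)) in (if (false && true) then false else (6 == 3))))
step 4: [if@0] (if ((let z = false in 3) == (6 + 1)) then (((let u = 6 in (\v.(\w.v))) ((\p.true) 9)) ((let q = 9 in q) * (let r = true in 5))) else (let s = ((\t.(\a.7)) (let b = true in 2)) in (if (false && true) then false else (6 == 3))))
step 5: [let@0.0] (if (3 == (6 + 1)) then (((let u = 6 in (\v.(\w.v))) ((\p.true) 9)) ((let q = 9 in q) * (let r = true in 5))) else (let s = ((\t.(\a.7)) (let b = true in 2)) in (if (false && true) then false else (6 == 3))))
step 6: [delta@0.1] (if (3 == 7) then (((let u = 6 in (\v.(\w.v))) ((\p.true) 9)) ((let q = 9 in q) * (let r = true in 5))) else (let s = ((\t.(\a.7)) (let b = true in 2)) in (if (false && true) then false else (6 == 3))))
step 7: [delta@0] (if false then (((let u = 6 in (\v.(\w.v))) ((\p.true) 9)) ((let q = 9 in q) * (let r = true in 5))) else (let s = ((\t.(\a.7)) (let b = true in 2)) in (if (false && true) then false else (6 == 3))))
step 8: [if@root] (let s = ((\t.(\a.7)) (let b = true in 2)) in (if (false && true) then false else (6 == 3)))
step 9: [let@root] (if (false && true) then false else (6 == 3))
step 10: [delta@0] (if false then false else (6 == 3))
step 11: [if@root] (6 == 3)
step 12: [delta@root] false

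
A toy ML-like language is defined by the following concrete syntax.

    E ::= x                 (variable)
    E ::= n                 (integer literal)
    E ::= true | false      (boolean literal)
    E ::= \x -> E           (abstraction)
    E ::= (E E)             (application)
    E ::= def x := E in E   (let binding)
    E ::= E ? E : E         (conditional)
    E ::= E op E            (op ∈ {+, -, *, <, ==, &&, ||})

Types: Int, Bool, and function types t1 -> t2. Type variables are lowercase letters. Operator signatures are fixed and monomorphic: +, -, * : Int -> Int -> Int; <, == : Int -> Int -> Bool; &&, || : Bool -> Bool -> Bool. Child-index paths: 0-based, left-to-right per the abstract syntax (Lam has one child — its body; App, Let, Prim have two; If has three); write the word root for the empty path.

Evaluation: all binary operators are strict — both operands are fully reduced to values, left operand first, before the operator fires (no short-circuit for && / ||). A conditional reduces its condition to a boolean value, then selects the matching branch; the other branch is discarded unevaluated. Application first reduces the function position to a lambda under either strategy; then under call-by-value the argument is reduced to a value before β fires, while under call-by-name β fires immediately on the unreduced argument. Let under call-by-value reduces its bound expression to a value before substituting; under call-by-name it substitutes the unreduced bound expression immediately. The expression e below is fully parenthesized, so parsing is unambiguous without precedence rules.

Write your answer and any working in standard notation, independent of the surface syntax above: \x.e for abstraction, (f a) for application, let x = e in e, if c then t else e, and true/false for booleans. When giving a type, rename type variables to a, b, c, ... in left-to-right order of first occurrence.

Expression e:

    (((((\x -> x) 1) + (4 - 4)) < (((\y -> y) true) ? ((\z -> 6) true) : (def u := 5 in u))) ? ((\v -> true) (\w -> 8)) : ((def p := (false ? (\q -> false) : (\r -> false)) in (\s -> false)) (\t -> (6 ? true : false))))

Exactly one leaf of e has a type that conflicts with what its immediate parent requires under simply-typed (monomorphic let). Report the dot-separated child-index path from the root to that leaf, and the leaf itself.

Working:
x : a
\x._ : a -> a
  unify a -> a ~ Int -> b
  unify a ~ Int
  unify Int ~ b
_ _ : Int
  unify Int ~ Int
  unify Int ~ Int
  unify Int ~ Int
  unify Int ~ Int
  unify Int ~ Int
y : c
\y._ : c -> c
  unify c -> c ~ Bool -> d
  unify c ~ Bool
  unify Bool ~ d
_ _ : Bool
  unify Bool ~ Bool
\z._ : e -> Int
  unify e -> Int ~ Bool -> f
  unify e ~ Bool
  unify Int ~ f
_ _ : Int
let u : Int
u : Int
  unify Int ~ Int
  unify Int ~ Int
  unify Bool ~ Bool
\v._ : g -> Bool
\w._ : h -> Int
  unify g -> Bool ~ (h -> Int) -> i
  unify g ~ h -> Int
  unify Bool ~ i
_ _ : Bool
  unify Bool ~ Bool
\q._ : j -> Bool
\r._ : k -> Bool
  unify j -> Bool ~ k -> Bool
  unify j ~ k
  unify Bool ~ Bool
let p : k -> Bool
\s._ : l -> Bool
  unify Int ~ Bool
  FAIL: mismatch Int ~ Bool

Answer: 2.1.0.0 : 6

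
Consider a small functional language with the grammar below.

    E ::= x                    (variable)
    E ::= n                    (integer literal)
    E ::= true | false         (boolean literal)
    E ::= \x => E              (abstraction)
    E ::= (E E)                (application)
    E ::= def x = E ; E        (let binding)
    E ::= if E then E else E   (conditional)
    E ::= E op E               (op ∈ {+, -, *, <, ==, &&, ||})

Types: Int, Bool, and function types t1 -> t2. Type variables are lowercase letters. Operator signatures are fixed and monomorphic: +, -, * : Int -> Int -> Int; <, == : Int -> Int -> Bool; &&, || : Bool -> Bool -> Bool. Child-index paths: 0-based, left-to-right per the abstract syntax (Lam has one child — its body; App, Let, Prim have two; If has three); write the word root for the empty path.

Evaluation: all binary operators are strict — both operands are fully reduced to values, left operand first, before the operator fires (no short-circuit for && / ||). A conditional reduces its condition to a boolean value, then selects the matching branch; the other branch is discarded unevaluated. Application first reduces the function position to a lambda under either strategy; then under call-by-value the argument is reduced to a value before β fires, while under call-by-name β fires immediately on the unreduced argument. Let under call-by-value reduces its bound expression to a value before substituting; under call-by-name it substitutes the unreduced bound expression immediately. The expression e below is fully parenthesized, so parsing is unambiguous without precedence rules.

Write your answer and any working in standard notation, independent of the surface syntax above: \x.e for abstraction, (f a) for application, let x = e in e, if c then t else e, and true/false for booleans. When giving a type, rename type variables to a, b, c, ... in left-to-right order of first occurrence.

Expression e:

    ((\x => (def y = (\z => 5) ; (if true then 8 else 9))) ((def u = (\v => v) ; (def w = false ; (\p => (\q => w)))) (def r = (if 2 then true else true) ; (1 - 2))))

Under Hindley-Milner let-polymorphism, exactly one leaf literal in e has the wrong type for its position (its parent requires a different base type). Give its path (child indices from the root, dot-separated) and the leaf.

Working:
\z._ : b -> Int
let y : forall. b -> Int
  unify Bool ~ Bool
  unify Int ~ Int
\x._ : a -> Int
v : c
\v._ : c -> c
let u : forall. c -> c
let w : Bool
w : Bool
\q._ : e -> Bool
\p._ : d -> e -> Bool
  unify Int ~ Bool
  FAIL: mismatch Int ~ Bool

Answer: 1.1.0.0 : 2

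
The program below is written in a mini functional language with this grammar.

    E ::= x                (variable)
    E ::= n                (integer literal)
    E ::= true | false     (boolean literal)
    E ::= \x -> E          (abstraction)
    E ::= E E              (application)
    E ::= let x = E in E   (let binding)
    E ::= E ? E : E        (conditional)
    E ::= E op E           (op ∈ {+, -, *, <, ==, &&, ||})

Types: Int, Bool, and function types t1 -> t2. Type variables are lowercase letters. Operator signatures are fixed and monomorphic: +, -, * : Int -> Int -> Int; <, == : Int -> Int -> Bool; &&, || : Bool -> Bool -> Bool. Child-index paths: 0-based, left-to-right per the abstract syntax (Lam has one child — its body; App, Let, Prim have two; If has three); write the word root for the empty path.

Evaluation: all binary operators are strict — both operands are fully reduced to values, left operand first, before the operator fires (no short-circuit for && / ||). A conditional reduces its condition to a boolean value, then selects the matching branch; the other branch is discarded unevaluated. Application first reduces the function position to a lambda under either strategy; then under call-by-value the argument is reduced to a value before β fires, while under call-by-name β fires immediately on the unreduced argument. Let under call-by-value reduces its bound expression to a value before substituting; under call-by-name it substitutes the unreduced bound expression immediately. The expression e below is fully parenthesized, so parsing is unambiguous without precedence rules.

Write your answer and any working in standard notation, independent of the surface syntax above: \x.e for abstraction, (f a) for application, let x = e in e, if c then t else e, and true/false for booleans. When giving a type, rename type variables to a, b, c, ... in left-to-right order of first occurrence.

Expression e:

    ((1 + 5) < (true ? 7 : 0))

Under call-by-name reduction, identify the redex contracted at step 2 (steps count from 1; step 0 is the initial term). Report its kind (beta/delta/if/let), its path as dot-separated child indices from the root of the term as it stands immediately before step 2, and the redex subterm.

Answer: if at 1 : (if true then 7 else 0)

Working:
step 0: ((1 + 5) < (if true then 7 else 0))
step 1: [delta@0] (6 < (if true then 7 else 0))
step 2: [if@1] (6 < 7)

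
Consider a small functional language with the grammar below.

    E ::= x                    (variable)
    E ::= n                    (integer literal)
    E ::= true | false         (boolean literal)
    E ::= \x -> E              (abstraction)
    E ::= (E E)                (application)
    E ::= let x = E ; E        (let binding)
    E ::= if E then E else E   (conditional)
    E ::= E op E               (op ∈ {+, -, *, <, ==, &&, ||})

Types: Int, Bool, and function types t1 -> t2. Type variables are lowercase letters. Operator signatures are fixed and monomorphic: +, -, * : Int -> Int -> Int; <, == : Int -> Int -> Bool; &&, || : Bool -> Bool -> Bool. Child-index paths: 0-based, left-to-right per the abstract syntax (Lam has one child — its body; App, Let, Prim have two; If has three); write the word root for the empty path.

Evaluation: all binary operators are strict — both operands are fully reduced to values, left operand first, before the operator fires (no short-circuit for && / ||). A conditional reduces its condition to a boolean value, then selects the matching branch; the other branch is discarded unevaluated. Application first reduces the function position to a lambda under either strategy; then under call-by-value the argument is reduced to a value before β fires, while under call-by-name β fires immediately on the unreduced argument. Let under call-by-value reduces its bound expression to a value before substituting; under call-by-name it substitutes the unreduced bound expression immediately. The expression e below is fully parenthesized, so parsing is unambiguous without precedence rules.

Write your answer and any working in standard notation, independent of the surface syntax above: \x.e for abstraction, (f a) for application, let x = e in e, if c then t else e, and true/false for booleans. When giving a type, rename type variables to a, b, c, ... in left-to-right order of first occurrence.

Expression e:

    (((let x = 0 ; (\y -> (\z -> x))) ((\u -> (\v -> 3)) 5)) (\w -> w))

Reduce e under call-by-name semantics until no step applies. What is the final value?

Answer: 0

Working:
step 0: (((let x = 0 in (\y.(\z.x))) ((\u.(\v.3)) 5)) (\w.w))
step 1: [let@0.0] (((\y.(\z.0)) ((\u.(\v.3)) 5)) (\w.w))
step 2: [beta@0] ((\z.0) (\w.w))
step 3: [beta@root] 0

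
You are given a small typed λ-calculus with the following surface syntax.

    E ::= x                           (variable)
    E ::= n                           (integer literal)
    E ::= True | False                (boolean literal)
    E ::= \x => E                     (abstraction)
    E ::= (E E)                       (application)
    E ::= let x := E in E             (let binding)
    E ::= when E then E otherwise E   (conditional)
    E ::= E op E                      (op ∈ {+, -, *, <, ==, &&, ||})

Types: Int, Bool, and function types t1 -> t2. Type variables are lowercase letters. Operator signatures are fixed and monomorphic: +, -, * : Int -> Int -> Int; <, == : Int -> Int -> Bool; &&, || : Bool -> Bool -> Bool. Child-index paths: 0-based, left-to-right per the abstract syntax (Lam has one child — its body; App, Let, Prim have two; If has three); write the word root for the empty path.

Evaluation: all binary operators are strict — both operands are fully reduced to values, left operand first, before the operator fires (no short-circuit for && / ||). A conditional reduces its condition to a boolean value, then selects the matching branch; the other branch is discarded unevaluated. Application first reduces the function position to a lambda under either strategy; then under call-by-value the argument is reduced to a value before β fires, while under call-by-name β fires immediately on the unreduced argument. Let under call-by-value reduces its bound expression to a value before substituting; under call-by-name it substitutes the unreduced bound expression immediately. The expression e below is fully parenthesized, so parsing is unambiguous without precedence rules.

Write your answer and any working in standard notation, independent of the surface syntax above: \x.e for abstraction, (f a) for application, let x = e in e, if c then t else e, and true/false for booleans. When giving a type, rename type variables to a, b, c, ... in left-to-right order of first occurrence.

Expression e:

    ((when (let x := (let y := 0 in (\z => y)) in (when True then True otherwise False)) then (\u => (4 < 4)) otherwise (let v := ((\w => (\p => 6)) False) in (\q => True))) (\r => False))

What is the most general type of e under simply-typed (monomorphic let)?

Answer: Bool

Working:
let y : Int
y : Int
\z._ : a -> Int
let x : a -> Int
  unify Bool ~ Bool
  unify Bool ~ Bool
  unify Bool ~ Bool
  unify Int ~ Int
  unify Int ~ Int
\u._ : b -> Bool
\p._ : d -> Int
\w._ : c -> d -> Int
  unify c -> d -> Int ~ Bool -> e
  unify c ~ Bool
  unify d -> Int ~ e
_ _ : d -> Int
let v : d -> Int
\q._ : f -> Bool
  unify b -> Bool ~ f -> Bool
  unify b ~ f
  unify Bool ~ Bool
\r._ : g -> Bool
  unify f -> Bool ~ (g -> Bool) -> h
  unify f ~ g -> Bool
  unify Bool ~ h
_ _ : Bool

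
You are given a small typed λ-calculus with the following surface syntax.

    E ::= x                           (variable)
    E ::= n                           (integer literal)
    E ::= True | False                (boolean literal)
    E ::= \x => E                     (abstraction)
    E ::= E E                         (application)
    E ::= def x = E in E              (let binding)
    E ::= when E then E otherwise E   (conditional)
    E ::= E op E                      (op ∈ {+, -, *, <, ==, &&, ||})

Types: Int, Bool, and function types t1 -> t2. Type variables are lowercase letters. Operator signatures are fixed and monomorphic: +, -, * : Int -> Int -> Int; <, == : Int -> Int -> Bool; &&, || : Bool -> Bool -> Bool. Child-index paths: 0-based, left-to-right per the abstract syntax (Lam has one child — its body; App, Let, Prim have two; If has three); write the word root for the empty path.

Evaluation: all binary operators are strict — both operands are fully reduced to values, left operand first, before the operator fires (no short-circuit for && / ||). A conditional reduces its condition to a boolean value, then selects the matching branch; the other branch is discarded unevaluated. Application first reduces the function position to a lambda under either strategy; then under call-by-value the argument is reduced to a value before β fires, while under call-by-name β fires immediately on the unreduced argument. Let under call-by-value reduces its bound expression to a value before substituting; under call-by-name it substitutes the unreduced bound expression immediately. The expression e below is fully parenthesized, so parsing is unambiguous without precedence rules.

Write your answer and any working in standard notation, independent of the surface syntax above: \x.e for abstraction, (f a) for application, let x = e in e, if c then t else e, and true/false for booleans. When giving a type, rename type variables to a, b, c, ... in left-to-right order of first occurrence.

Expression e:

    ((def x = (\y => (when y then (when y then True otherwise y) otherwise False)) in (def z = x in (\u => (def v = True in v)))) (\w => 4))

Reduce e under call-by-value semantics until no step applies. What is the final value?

Derivation:
step 0: ((let x = (\y.(if y then (if y then true else y) else false)) in (let z = x in (\u.(let v = true in v)))) (\w.4))
step 1: [let@0] ((let z = (\y.(if y then (if y then true else y) else false)) in (\u.(let v = true in v))) (\w.4))
step 2: [let@0] ((\u.(let v = true in v)) (\w.4))
step 3: [beta@root] (let v = true in v)
step 4: [let@root] true

Answer: true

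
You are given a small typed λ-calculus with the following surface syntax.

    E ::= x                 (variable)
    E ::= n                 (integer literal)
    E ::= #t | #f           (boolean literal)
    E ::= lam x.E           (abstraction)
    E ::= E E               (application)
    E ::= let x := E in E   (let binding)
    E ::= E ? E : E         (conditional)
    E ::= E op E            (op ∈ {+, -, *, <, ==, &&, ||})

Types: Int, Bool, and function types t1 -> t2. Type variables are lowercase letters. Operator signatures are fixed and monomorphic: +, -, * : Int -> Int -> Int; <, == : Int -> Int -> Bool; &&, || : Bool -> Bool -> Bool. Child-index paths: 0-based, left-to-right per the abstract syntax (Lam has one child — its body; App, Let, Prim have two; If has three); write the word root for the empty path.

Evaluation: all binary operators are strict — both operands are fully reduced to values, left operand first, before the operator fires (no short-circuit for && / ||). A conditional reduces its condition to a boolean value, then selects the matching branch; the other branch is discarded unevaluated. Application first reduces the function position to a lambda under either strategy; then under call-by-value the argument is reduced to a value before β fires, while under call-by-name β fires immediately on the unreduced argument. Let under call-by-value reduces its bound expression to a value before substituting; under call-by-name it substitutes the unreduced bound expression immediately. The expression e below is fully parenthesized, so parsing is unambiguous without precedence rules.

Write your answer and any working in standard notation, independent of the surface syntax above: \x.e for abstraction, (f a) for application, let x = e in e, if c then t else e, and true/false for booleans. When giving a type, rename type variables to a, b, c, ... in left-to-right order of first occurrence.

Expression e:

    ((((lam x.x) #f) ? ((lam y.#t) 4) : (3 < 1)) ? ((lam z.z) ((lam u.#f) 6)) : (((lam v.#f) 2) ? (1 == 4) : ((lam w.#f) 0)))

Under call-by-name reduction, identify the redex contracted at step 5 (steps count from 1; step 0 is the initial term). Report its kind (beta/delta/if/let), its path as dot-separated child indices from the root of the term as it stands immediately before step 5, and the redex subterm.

Answer: beta at 0 : ((\v.false) 2)

Trace:
step 0: (if (if ((\x.x) false) then ((\y.true) 4) else (3 < 1)) then ((\z.z) ((\u.false) 6)) else (if ((\v.false) 2) then (1 == 4) else ((\w.false) 0)))
step 1: [beta@0.0] (if (if false then ((\y.true) 4) else (3 < 1)) then ((\z.z) ((\u.false) 6)) else (if ((\v.false) 2) then (1 == 4) else ((\w.false) 0)))
step 2: [if@0] (if (3 < 1) then ((\z.z) ((\u.false) 6)) else (if ((\v.false) 2) then (1 == 4) else ((\w.false) 0)))
step 3: [delta@0] (if false then ((\z.z) ((\u.false) 6)) else (if ((\v.false) 2) then (1 == 4) else ((\w.false) 0)))
step 4: [if@root] (if ((\v.false) 2) then (1 == 4) else ((\w.false) 0))
step 5: [beta@0] (if false then (1 == 4) else ((\w.false) 0))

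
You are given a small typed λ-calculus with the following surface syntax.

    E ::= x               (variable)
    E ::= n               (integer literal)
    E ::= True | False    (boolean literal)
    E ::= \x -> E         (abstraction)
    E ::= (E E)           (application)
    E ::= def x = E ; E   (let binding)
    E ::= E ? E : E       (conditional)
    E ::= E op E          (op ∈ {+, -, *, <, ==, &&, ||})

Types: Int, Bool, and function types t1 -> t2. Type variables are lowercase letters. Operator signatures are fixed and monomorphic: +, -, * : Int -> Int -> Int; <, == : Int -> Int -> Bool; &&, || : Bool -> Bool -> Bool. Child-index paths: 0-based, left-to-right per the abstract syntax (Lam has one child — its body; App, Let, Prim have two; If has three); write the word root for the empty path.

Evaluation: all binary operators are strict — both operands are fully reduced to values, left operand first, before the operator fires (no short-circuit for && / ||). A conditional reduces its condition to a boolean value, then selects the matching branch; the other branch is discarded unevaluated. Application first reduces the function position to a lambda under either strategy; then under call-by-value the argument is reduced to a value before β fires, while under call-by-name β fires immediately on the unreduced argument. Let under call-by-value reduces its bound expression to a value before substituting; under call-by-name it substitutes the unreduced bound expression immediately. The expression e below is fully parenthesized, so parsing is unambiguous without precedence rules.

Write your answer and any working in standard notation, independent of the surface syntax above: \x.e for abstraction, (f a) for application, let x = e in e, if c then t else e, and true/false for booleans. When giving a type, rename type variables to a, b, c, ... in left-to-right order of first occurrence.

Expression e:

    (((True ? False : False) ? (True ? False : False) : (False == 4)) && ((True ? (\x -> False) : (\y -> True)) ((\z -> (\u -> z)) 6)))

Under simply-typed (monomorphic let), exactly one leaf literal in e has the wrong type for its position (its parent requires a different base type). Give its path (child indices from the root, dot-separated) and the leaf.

Derivation:
  unify Bool ~ Bool
  unify Bool ~ Bool
  unify Bool ~ Bool
  unify Bool ~ Bool
  unify Bool ~ Bool
  unify Bool ~ Int
  FAIL: mismatch Bool ~ Int

Answer: 0.2.0 : false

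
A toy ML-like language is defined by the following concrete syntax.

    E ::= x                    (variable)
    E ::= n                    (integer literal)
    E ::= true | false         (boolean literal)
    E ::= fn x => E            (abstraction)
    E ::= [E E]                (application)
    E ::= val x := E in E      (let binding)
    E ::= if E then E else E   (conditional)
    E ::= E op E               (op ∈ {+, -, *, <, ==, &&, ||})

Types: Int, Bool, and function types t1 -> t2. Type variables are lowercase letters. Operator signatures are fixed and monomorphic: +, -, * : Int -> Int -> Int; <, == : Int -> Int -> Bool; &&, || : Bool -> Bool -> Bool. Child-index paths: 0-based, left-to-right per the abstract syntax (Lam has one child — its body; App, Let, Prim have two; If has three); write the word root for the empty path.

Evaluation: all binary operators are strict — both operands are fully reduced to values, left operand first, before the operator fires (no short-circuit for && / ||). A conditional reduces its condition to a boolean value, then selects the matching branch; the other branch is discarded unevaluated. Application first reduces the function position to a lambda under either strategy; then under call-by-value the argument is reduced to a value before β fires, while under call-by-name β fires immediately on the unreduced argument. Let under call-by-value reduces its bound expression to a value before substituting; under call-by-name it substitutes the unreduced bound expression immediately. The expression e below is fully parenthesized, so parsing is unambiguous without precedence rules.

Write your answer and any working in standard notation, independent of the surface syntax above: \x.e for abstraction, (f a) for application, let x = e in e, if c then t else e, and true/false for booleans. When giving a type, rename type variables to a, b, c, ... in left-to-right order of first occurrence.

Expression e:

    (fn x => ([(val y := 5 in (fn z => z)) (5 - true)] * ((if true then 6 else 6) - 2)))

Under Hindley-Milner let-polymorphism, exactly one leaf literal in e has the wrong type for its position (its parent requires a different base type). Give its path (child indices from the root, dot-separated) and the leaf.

Working:
let y : Int
z : b
\z._ : b -> b
  unify Int ~ Int
  unify Bool ~ Int
  FAIL: mismatch Bool ~ Int

Answer: 0.0.1.1 : true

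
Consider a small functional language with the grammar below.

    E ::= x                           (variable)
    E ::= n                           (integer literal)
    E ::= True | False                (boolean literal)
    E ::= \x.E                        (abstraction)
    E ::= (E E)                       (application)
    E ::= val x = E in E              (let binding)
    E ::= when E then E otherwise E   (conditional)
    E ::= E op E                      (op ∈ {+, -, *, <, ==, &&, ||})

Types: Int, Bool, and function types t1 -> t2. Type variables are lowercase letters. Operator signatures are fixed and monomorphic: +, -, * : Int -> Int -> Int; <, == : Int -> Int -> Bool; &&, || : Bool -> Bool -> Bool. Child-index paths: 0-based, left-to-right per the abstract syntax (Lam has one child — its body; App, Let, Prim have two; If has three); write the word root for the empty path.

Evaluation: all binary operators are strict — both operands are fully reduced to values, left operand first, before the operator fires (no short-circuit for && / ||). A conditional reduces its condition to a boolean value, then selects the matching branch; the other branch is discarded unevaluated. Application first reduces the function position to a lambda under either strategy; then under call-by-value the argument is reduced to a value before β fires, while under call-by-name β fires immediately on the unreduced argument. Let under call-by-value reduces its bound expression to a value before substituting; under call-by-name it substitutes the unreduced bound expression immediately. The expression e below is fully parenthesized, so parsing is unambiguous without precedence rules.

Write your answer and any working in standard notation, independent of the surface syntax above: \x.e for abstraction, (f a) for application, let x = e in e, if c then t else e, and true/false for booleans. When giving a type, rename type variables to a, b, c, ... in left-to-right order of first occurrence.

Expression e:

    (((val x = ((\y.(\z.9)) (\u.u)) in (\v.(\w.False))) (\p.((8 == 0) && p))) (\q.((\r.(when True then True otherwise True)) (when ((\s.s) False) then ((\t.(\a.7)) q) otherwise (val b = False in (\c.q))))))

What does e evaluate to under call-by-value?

Working:
step 0: (((let x = ((\y.(\z.9)) (\u.u)) in (\v.(\w.false))) (\p.((8 == 0) && p))) (\q.((\r.(if true then true else true)) (if ((\s.s) false) then ((\t.(\a.7)) q) else (let b = false in (\c.q))))))
step 1: [beta@0.0.0] (((let x = (\z.9) in (\v.(\w.false))) (\p.((8 == 0) && p))) (\q.((\r.(if true then true else true)) (if ((\s.s) false) then ((\t.(\a.7)) q) else (let b = false in (\c.q))))))
step 2: [let@0.0] (((\v.(\w.false)) (\p.((8 == 0) && p))) (\q.((\r.(if true then true else true)) (if ((\s.s) false) then ((\t.(\a.7)) q) else (let b = false in (\c.q))))))
step 3: [beta@0] ((\w.false) (\q.((\r.(if true then true else true)) (if ((\s.s) false) then ((\t.(\a.7)) q) else (let b = false in (\c.q))))))
step 4: [beta@root] false

Answer: false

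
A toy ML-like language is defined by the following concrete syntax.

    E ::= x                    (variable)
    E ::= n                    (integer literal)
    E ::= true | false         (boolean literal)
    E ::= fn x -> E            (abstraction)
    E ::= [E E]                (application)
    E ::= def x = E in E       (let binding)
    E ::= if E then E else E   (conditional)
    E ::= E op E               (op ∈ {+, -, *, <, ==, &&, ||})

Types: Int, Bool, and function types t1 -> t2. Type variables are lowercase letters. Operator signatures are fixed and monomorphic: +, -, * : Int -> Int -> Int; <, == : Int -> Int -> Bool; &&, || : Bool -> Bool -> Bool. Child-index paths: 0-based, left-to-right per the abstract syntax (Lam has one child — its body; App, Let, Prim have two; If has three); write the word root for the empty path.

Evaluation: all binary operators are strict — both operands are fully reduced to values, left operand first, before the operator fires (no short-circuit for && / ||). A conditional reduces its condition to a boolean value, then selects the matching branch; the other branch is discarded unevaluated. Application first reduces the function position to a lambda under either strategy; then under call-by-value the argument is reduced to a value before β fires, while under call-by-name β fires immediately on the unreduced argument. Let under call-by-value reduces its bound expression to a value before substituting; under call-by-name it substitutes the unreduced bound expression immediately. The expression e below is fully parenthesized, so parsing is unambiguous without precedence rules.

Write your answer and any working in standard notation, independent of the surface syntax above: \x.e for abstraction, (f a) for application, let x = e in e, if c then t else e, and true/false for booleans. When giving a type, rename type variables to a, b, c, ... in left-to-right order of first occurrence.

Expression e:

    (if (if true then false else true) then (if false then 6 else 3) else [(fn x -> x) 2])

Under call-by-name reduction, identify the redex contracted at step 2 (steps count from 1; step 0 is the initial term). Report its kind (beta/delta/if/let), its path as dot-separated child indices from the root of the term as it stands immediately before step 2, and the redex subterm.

Answer: if at root : (if false then (if false then 6 else 3) else ((\x.x) 2))

Trace:
step 0: (if (if true then false else true) then (if false then 6 else 3) else ((\x.x) 2))
step 1: [if@0] (if false then (if false then 6 else 3) else ((\x.x) 2))
step 2: [if@root] ((\x.x) 2)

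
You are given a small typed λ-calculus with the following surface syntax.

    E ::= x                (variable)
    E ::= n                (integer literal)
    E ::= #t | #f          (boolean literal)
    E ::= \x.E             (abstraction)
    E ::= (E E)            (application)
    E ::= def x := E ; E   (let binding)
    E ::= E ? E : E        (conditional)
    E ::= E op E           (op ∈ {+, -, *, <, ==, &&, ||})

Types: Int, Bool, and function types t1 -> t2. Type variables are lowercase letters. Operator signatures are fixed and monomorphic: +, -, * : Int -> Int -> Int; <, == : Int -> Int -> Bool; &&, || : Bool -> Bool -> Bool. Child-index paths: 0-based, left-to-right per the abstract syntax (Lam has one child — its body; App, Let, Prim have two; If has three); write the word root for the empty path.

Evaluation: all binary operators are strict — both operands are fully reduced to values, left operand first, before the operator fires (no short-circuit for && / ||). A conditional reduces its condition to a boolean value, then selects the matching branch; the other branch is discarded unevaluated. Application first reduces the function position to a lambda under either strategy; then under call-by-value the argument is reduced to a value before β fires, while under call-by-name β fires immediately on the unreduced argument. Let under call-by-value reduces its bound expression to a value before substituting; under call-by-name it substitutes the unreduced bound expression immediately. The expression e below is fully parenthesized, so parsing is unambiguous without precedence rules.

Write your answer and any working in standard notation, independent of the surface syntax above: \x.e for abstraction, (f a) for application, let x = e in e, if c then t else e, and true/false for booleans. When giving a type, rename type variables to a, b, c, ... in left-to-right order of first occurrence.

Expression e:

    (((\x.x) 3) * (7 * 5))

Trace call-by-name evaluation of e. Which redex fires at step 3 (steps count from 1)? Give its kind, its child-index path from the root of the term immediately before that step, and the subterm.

Trace:
step 0: (((\x.x) 3) * (7 * 5))
step 1: [beta@0] (3 * (7 * 5))
step 2: [delta@1] (3 * 35)
step 3: [delta@root] 105

Answer: delta at root : (3 * 35)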